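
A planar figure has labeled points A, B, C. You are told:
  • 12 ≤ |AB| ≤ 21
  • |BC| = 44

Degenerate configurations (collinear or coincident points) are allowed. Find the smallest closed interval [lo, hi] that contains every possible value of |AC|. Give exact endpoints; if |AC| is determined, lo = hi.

|AB| ∈ [12, 21]
|BC| ∈ {44}
|AC| ∈ [23, 65]

|AC| ∈ [23, 65]  (≈ [23.0000, 65.0000])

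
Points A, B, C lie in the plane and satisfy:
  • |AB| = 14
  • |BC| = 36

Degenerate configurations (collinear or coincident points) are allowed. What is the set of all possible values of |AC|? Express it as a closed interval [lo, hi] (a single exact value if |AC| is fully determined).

|AC| ∈ [22, 50]  (≈ [22.0000, 50.0000])

|AB| ∈ {14}
|BC| ∈ {36}
|AC| ∈ [22, 50]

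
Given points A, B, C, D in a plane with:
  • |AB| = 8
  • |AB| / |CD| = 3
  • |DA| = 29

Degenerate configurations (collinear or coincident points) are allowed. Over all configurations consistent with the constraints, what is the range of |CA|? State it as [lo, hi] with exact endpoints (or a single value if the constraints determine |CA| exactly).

|AB| ∈ {8}
|AD| ∈ {29}
|CD| ∈ {8/3}
|BD| ∈ [21, 37]
|AC| ∈ [79/3, 95/3]
|BC| ∈ [55/3, 119/3]

|CA| ∈ [79/3, 95/3]  (≈ [26.3333, 31.6667])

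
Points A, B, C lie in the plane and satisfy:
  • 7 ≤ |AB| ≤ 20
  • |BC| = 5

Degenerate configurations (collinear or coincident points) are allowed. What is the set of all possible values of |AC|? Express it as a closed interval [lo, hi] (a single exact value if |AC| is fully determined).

|AB| ∈ [7, 20]
|BC| ∈ {5}
|AC| ∈ [2, 25]

|AC| ∈ [2, 25]  (≈ [2.0000, 25.0000])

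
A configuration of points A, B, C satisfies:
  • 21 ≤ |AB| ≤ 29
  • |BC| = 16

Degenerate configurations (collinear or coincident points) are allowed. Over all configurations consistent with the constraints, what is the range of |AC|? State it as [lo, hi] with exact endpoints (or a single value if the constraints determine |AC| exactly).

|AB| ∈ [21, 29]
|BC| ∈ {16}
|AC| ∈ [5, 45]

|AC| ∈ [5, 45]  (≈ [5.0000, 45.0000])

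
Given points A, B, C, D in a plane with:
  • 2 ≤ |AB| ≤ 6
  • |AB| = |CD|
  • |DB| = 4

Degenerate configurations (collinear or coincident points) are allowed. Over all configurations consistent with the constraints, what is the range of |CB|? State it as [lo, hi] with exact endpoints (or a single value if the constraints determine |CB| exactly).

|CB| ∈ [0, 10]  (≈ [0.0000, 10.0000])

|AB| ∈ [2, 6]
|BD| ∈ {4}
|CD| ∈ [2, 6]
|AD| ∈ [0, 10]
|BC| ∈ [0, 10]
|AC| ∈ [0, 16]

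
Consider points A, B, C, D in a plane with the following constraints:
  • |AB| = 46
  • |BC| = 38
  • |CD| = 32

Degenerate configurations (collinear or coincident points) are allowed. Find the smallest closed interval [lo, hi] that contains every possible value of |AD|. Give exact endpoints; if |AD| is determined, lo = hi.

|AD| ∈ [0, 116]  (≈ [0.0000, 116.0000])

|AB| ∈ {46}
|BC| ∈ {38}
|CD| ∈ {32}
|AC| ∈ [8, 84]
|BD| ∈ [6, 70]
|AD| ∈ [0, 116]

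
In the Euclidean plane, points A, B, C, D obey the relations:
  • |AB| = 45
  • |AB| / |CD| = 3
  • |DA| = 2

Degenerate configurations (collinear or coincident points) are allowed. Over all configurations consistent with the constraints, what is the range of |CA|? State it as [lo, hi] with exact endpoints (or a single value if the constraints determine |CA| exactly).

|CA| ∈ [13, 17]  (≈ [13.0000, 17.0000])

|AB| ∈ {45}
|AD| ∈ {2}
|CD| ∈ {15}
|BD| ∈ [43, 47]
|AC| ∈ [13, 17]
|BC| ∈ [28, 62]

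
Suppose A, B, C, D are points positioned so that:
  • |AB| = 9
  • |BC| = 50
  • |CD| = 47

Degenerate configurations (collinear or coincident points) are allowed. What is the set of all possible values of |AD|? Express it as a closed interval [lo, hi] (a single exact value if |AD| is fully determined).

|AB| ∈ {9}
|BC| ∈ {50}
|CD| ∈ {47}
|AC| ∈ [41, 59]
|BD| ∈ [3, 97]
|AD| ∈ [0, 106]

|AD| ∈ [0, 106]  (≈ [0.0000, 106.0000])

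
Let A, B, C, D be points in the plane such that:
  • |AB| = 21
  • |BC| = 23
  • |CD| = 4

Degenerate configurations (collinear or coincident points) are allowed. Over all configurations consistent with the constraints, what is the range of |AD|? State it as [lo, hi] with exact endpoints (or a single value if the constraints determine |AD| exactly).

|AD| ∈ [0, 48]  (≈ [0.0000, 48.0000])

|AB| ∈ {21}
|BC| ∈ {23}
|CD| ∈ {4}
|AC| ∈ [2, 44]
|BD| ∈ [19, 27]
|AD| ∈ [0, 48]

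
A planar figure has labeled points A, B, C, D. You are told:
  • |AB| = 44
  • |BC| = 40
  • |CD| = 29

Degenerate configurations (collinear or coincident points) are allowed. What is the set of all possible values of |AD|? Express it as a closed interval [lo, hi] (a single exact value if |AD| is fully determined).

|AD| ∈ [0, 113]  (≈ [0.0000, 113.0000])

|AB| ∈ {44}
|BC| ∈ {40}
|CD| ∈ {29}
|AC| ∈ [4, 84]
|BD| ∈ [11, 69]
|AD| ∈ [0, 113]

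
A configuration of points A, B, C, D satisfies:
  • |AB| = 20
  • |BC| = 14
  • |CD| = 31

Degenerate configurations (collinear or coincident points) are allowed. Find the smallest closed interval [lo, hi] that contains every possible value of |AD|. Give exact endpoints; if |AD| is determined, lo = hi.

|AD| ∈ [0, 65]  (≈ [0.0000, 65.0000])

|AB| ∈ {20}
|BC| ∈ {14}
|CD| ∈ {31}
|AC| ∈ [6, 34]
|BD| ∈ [17, 45]
|AD| ∈ [0, 65]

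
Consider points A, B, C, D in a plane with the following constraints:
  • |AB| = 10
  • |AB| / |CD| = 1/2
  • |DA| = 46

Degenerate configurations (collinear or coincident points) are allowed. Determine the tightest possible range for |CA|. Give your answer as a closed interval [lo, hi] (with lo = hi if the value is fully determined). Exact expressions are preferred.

|CA| ∈ [26, 66]  (≈ [26.0000, 66.0000])

|AB| ∈ {10}
|AD| ∈ {46}
|CD| ∈ {20}
|BD| ∈ [36, 56]
|AC| ∈ [26, 66]
|BC| ∈ [16, 76]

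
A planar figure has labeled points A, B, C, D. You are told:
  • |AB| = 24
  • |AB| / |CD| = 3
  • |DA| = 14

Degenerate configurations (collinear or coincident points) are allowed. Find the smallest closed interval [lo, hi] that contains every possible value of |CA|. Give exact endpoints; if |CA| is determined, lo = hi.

|CA| ∈ [6, 22]  (≈ [6.0000, 22.0000])

|AB| ∈ {24}
|AD| ∈ {14}
|CD| ∈ {8}
|BD| ∈ [10, 38]
|AC| ∈ [6, 22]
|BC| ∈ [2, 46]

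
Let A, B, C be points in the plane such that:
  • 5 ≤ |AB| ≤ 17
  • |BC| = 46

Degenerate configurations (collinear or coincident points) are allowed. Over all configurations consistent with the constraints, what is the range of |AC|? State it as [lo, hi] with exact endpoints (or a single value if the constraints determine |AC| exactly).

|AC| ∈ [29, 63]  (≈ [29.0000, 63.0000])

|AB| ∈ [5, 17]
|BC| ∈ {46}
|AC| ∈ [29, 63]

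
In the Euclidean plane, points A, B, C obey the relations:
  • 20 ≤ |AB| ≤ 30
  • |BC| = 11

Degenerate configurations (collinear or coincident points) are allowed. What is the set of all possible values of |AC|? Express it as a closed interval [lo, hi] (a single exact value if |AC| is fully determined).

|AC| ∈ [9, 41]  (≈ [9.0000, 41.0000])

|AB| ∈ [20, 30]
|BC| ∈ {11}
|AC| ∈ [9, 41]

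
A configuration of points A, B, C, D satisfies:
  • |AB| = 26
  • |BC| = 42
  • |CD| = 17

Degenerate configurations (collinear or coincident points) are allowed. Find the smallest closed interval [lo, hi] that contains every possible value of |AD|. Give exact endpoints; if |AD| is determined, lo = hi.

|AD| ∈ [0, 85]  (≈ [0.0000, 85.0000])

|AB| ∈ {26}
|BC| ∈ {42}
|CD| ∈ {17}
|AC| ∈ [16, 68]
|BD| ∈ [25, 59]
|AD| ∈ [0, 85]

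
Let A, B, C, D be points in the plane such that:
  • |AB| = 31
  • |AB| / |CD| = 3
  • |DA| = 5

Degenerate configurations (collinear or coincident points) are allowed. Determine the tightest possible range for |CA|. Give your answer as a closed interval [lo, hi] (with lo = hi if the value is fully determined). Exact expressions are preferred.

|CA| ∈ [16/3, 46/3]  (≈ [5.3333, 15.3333])

|AB| ∈ {31}
|AD| ∈ {5}
|CD| ∈ {31/3}
|BD| ∈ [26, 36]
|AC| ∈ [16/3, 46/3]
|BC| ∈ [47/3, 139/3]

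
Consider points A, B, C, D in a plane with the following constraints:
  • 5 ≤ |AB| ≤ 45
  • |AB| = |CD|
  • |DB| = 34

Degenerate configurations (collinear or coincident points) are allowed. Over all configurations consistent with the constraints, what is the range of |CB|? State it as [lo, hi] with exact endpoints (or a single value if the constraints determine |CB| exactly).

|AB| ∈ [5, 45]
|BD| ∈ {34}
|CD| ∈ [5, 45]
|AD| ∈ [0, 79]
|BC| ∈ [0, 79]
|AC| ∈ [0, 124]

|CB| ∈ [0, 79]  (≈ [0.0000, 79.0000])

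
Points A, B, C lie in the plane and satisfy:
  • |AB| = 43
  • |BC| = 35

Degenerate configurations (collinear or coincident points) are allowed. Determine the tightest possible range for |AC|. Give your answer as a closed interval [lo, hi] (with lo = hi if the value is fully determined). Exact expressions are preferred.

|AB| ∈ {43}
|BC| ∈ {35}
|AC| ∈ [8, 78]

|AC| ∈ [8, 78]  (≈ [8.0000, 78.0000])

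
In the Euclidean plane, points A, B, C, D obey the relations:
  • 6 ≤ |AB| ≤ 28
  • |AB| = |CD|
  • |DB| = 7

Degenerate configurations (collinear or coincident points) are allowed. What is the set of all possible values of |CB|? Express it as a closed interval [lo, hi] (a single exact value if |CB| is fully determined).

|CB| ∈ [0, 35]  (≈ [0.0000, 35.0000])

|AB| ∈ [6, 28]
|BD| ∈ {7}
|CD| ∈ [6, 28]
|AD| ∈ [0, 35]
|BC| ∈ [0, 35]
|AC| ∈ [0, 63]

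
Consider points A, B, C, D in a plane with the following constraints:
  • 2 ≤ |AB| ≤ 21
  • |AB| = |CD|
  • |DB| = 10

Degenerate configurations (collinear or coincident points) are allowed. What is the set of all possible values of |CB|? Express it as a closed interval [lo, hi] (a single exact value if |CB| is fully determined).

|CB| ∈ [0, 31]  (≈ [0.0000, 31.0000])

|AB| ∈ [2, 21]
|BD| ∈ {10}
|CD| ∈ [2, 21]
|AD| ∈ [0, 31]
|BC| ∈ [0, 31]
|AC| ∈ [0, 52]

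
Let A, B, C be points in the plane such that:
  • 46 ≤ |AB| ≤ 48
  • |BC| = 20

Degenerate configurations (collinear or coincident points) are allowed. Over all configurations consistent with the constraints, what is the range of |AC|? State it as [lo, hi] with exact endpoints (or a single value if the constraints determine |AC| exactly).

|AC| ∈ [26, 68]  (≈ [26.0000, 68.0000])

|AB| ∈ [46, 48]
|BC| ∈ {20}
|AC| ∈ [26, 68]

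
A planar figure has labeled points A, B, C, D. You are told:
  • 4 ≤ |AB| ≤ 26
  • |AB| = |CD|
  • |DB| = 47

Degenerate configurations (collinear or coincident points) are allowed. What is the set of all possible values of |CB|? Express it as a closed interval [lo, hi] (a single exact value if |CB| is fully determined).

|AB| ∈ [4, 26]
|BD| ∈ {47}
|CD| ∈ [4, 26]
|AD| ∈ [21, 73]
|BC| ∈ [21, 73]
|AC| ∈ [0, 99]

|CB| ∈ [21, 73]  (≈ [21.0000, 73.0000])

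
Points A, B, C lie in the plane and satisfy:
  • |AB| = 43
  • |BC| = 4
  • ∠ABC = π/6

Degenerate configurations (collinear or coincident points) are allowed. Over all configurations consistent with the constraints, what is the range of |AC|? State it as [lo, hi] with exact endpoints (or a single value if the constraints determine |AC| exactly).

|AB| ∈ {43}
|BC| ∈ {4}
|AC| ∈ {√(1865 - 172·√(3))}

|AC| = √(1865 - 172·√(3))  (≈ 39.5865)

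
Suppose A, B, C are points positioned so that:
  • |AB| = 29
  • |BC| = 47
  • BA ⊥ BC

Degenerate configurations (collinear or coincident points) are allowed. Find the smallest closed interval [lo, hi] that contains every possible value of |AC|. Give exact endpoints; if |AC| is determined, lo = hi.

|AB| ∈ {29}
|BC| ∈ {47}
|AC| ∈ {5·√(122)}

|AC| = 5·√(122)  (≈ 55.2268)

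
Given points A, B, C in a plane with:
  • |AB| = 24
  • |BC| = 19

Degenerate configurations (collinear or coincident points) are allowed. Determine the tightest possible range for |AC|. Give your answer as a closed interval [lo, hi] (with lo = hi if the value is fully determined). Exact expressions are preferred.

|AB| ∈ {24}
|BC| ∈ {19}
|AC| ∈ [5, 43]

|AC| ∈ [5, 43]  (≈ [5.0000, 43.0000])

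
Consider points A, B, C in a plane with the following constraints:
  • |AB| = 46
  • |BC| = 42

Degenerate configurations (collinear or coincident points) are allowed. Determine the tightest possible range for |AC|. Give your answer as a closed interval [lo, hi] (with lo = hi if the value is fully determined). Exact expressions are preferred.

|AC| ∈ [4, 88]  (≈ [4.0000, 88.0000])

|AB| ∈ {46}
|BC| ∈ {42}
|AC| ∈ [4, 88]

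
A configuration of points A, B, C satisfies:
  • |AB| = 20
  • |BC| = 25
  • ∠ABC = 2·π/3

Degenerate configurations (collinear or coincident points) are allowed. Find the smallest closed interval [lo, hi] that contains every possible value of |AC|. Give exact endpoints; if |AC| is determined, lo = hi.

|AC| = 5·√(61)  (≈ 39.0512)

|AB| ∈ {20}
|BC| ∈ {25}
|AC| ∈ {5·√(61)}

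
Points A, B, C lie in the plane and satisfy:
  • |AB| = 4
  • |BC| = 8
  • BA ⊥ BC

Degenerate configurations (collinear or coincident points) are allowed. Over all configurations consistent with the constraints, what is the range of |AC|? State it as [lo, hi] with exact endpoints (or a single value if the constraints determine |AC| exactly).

|AC| = 4·√(5)  (≈ 8.9443)

|AB| ∈ {4}
|BC| ∈ {8}
|AC| ∈ {4·√(5)}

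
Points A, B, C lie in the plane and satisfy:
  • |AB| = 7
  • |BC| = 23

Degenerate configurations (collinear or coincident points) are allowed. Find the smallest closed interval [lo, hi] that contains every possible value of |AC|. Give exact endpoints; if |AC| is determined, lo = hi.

|AC| ∈ [16, 30]  (≈ [16.0000, 30.0000])

|AB| ∈ {7}
|BC| ∈ {23}
|AC| ∈ [16, 30]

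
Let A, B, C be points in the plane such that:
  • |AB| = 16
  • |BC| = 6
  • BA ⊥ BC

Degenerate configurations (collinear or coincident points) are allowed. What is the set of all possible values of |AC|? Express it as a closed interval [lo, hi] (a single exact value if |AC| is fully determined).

|AC| = 2·√(73)  (≈ 17.0880)

|AB| ∈ {16}
|BC| ∈ {6}
|AC| ∈ {2·√(73)}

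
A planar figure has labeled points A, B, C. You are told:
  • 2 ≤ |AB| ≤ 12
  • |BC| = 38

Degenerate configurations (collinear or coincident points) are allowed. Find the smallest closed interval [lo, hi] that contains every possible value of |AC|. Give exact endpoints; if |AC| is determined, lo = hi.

|AB| ∈ [2, 12]
|BC| ∈ {38}
|AC| ∈ [26, 50]

|AC| ∈ [26, 50]  (≈ [26.0000, 50.0000])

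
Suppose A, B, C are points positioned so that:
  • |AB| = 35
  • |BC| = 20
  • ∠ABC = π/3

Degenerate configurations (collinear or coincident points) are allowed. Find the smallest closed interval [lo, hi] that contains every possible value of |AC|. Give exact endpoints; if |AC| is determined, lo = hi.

|AB| ∈ {35}
|BC| ∈ {20}
|AC| ∈ {5·√(37)}

|AC| = 5·√(37)  (≈ 30.4138)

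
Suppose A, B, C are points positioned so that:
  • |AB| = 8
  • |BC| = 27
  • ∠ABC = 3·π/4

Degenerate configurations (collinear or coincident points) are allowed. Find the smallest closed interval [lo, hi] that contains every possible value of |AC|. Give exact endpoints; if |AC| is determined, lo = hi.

|AC| = √(216·√(2) + 793)  (≈ 33.1432)

|AB| ∈ {8}
|BC| ∈ {27}
|AC| ∈ {√(216·√(2) + 793)}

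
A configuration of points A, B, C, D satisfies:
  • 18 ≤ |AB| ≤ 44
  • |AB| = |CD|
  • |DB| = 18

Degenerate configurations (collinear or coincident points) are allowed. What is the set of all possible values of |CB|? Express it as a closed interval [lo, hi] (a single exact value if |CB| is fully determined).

|AB| ∈ [18, 44]
|BD| ∈ {18}
|CD| ∈ [18, 44]
|AD| ∈ [0, 62]
|BC| ∈ [0, 62]
|AC| ∈ [0, 106]

|CB| ∈ [0, 62]  (≈ [0.0000, 62.0000])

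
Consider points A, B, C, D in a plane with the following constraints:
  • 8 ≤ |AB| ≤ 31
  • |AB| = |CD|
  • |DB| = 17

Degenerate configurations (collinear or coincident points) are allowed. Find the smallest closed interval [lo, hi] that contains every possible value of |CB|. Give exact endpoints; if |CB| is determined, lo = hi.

|AB| ∈ [8, 31]
|BD| ∈ {17}
|CD| ∈ [8, 31]
|AD| ∈ [0, 48]
|BC| ∈ [0, 48]
|AC| ∈ [0, 79]

|CB| ∈ [0, 48]  (≈ [0.0000, 48.0000])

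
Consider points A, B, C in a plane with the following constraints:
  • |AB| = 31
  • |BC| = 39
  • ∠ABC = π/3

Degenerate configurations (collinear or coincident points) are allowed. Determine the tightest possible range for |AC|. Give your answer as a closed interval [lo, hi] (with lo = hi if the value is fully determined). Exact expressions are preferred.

|AB| ∈ {31}
|BC| ∈ {39}
|AC| ∈ {√(1273)}

|AC| = √(1273)  (≈ 35.6791)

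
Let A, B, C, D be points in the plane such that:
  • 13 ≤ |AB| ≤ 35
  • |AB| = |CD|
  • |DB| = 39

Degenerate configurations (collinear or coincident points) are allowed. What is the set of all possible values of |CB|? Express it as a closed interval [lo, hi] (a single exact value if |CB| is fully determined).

|AB| ∈ [13, 35]
|BD| ∈ {39}
|CD| ∈ [13, 35]
|AD| ∈ [4, 74]
|BC| ∈ [4, 74]
|AC| ∈ [0, 109]

|CB| ∈ [4, 74]  (≈ [4.0000, 74.0000])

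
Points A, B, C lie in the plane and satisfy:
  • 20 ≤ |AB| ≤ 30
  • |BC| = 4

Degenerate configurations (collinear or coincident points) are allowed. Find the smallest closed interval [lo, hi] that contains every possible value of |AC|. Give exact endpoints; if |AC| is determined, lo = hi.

|AC| ∈ [16, 34]  (≈ [16.0000, 34.0000])

|AB| ∈ [20, 30]
|BC| ∈ {4}
|AC| ∈ [16, 34]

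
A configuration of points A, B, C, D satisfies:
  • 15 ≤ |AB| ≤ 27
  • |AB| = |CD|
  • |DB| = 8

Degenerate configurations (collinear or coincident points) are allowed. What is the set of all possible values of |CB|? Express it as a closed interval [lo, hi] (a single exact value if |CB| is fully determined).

|AB| ∈ [15, 27]
|BD| ∈ {8}
|CD| ∈ [15, 27]
|AD| ∈ [7, 35]
|BC| ∈ [7, 35]
|AC| ∈ [0, 62]

|CB| ∈ [7, 35]  (≈ [7.0000, 35.0000])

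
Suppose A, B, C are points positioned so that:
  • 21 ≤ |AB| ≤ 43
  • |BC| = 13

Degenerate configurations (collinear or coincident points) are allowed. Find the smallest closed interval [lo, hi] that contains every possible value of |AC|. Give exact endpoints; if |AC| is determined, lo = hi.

|AC| ∈ [8, 56]  (≈ [8.0000, 56.0000])

|AB| ∈ [21, 43]
|BC| ∈ {13}
|AC| ∈ [8, 56]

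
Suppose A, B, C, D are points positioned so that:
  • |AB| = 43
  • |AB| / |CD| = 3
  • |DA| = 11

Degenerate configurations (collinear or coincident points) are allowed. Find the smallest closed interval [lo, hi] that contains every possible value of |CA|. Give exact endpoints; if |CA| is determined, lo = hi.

|AB| ∈ {43}
|AD| ∈ {11}
|CD| ∈ {43/3}
|BD| ∈ [32, 54]
|AC| ∈ [10/3, 76/3]
|BC| ∈ [53/3, 205/3]

|CA| ∈ [10/3, 76/3]  (≈ [3.3333, 25.3333])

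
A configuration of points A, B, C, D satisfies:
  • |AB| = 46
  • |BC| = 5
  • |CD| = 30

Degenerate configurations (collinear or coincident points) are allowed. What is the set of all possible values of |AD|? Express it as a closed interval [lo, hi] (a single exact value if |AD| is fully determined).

|AD| ∈ [11, 81]  (≈ [11.0000, 81.0000])

|AB| ∈ {46}
|BC| ∈ {5}
|CD| ∈ {30}
|AC| ∈ [41, 51]
|BD| ∈ [25, 35]
|AD| ∈ [11, 81]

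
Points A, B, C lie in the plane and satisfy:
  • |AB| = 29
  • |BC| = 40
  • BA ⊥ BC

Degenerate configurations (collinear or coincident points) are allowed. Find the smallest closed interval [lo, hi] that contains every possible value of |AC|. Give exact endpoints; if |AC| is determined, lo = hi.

|AC| = √(2441)  (≈ 49.4065)

|AB| ∈ {29}
|BC| ∈ {40}
|AC| ∈ {√(2441)}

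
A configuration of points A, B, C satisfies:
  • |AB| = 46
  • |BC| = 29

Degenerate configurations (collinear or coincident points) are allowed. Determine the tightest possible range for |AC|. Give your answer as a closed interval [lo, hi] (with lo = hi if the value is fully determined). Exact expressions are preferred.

|AC| ∈ [17, 75]  (≈ [17.0000, 75.0000])

|AB| ∈ {46}
|BC| ∈ {29}
|AC| ∈ [17, 75]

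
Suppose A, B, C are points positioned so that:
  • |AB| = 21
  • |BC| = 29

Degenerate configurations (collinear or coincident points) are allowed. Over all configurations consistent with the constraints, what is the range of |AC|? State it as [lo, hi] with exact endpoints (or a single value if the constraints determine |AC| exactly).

|AB| ∈ {21}
|BC| ∈ {29}
|AC| ∈ [8, 50]

|AC| ∈ [8, 50]  (≈ [8.0000, 50.0000])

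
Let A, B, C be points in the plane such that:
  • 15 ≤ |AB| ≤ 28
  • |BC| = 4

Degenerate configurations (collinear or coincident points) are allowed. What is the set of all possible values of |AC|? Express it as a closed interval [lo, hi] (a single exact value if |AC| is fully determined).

|AB| ∈ [15, 28]
|BC| ∈ {4}
|AC| ∈ [11, 32]

|AC| ∈ [11, 32]  (≈ [11.0000, 32.0000])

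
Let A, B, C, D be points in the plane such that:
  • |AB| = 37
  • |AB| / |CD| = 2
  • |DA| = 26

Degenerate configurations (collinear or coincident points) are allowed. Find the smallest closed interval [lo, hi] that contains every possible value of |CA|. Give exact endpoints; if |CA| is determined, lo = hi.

|CA| ∈ [15/2, 89/2]  (≈ [7.5000, 44.5000])

|AB| ∈ {37}
|AD| ∈ {26}
|CD| ∈ {37/2}
|BD| ∈ [11, 63]
|AC| ∈ [15/2, 89/2]
|BC| ∈ [0, 163/2]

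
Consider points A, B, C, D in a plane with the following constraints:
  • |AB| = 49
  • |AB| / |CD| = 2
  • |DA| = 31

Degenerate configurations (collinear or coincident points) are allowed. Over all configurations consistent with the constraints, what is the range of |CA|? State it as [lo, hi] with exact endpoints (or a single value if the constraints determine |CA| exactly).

|AB| ∈ {49}
|AD| ∈ {31}
|CD| ∈ {49/2}
|BD| ∈ [18, 80]
|AC| ∈ [13/2, 111/2]
|BC| ∈ [0, 209/2]

|CA| ∈ [13/2, 111/2]  (≈ [6.5000, 55.5000])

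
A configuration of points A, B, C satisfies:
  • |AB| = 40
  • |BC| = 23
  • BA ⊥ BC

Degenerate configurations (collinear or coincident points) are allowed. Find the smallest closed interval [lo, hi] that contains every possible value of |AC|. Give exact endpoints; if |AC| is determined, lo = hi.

|AB| ∈ {40}
|BC| ∈ {23}
|AC| ∈ {√(2129)}

|AC| = √(2129)  (≈ 46.1411)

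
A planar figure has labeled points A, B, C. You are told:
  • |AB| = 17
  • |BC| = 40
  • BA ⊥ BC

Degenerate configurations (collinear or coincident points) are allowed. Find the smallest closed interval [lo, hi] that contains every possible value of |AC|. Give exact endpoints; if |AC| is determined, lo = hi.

|AC| = √(1889)  (≈ 43.4626)

|AB| ∈ {17}
|BC| ∈ {40}
|AC| ∈ {√(1889)}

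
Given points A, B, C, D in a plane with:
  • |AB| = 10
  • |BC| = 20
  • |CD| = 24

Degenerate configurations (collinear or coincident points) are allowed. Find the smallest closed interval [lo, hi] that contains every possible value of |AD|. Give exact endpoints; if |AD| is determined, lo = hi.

|AB| ∈ {10}
|BC| ∈ {20}
|CD| ∈ {24}
|AC| ∈ [10, 30]
|BD| ∈ [4, 44]
|AD| ∈ [0, 54]

|AD| ∈ [0, 54]  (≈ [0.0000, 54.0000])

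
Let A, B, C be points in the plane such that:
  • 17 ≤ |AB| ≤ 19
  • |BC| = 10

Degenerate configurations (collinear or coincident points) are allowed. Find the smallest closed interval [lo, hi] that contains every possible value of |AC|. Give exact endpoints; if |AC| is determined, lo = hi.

|AB| ∈ [17, 19]
|BC| ∈ {10}
|AC| ∈ [7, 29]

|AC| ∈ [7, 29]  (≈ [7.0000, 29.0000])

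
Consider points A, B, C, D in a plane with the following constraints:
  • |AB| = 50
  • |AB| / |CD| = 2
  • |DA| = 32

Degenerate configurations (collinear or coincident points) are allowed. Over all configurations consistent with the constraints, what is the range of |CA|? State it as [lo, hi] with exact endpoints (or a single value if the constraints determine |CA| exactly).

|AB| ∈ {50}
|AD| ∈ {32}
|CD| ∈ {25}
|BD| ∈ [18, 82]
|AC| ∈ [7, 57]
|BC| ∈ [0, 107]

|CA| ∈ [7, 57]  (≈ [7.0000, 57.0000])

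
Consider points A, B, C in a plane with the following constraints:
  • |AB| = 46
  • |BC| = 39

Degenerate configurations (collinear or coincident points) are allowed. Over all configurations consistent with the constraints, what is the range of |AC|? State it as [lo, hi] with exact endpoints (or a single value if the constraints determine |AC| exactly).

|AB| ∈ {46}
|BC| ∈ {39}
|AC| ∈ [7, 85]

|AC| ∈ [7, 85]  (≈ [7.0000, 85.0000])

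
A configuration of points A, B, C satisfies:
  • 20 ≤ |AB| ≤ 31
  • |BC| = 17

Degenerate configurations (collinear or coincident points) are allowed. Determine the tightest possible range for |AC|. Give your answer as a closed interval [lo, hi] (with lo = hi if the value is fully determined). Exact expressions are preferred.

|AB| ∈ [20, 31]
|BC| ∈ {17}
|AC| ∈ [3, 48]

|AC| ∈ [3, 48]  (≈ [3.0000, 48.0000])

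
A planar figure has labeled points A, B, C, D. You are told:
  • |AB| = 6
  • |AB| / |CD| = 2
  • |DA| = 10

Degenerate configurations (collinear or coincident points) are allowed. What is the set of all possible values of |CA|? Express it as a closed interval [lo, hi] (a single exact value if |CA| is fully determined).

|CA| ∈ [7, 13]  (≈ [7.0000, 13.0000])

|AB| ∈ {6}
|AD| ∈ {10}
|CD| ∈ {3}
|BD| ∈ [4, 16]
|AC| ∈ [7, 13]
|BC| ∈ [1, 19]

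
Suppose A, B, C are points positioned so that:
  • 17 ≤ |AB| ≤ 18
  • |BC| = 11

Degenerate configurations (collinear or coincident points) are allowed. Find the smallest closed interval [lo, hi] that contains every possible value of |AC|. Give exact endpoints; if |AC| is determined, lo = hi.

|AB| ∈ [17, 18]
|BC| ∈ {11}
|AC| ∈ [6, 29]

|AC| ∈ [6, 29]  (≈ [6.0000, 29.0000])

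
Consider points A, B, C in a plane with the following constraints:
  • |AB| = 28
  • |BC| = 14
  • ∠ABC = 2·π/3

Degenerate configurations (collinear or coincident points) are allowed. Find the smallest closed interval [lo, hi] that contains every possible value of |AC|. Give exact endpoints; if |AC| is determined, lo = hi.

|AB| ∈ {28}
|BC| ∈ {14}
|AC| ∈ {14·√(7)}

|AC| = 14·√(7)  (≈ 37.0405)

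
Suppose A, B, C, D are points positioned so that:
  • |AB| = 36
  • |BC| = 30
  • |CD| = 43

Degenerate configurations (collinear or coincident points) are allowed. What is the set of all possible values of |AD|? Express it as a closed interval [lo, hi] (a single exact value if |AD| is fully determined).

|AB| ∈ {36}
|BC| ∈ {30}
|CD| ∈ {43}
|AC| ∈ [6, 66]
|BD| ∈ [13, 73]
|AD| ∈ [0, 109]

|AD| ∈ [0, 109]  (≈ [0.0000, 109.0000])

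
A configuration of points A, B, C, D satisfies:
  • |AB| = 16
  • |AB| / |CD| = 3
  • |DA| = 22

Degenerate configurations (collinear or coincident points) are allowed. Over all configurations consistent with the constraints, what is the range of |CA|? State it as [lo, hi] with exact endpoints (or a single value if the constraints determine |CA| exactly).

|CA| ∈ [50/3, 82/3]  (≈ [16.6667, 27.3333])

|AB| ∈ {16}
|AD| ∈ {22}
|CD| ∈ {16/3}
|BD| ∈ [6, 38]
|AC| ∈ [50/3, 82/3]
|BC| ∈ [2/3, 130/3]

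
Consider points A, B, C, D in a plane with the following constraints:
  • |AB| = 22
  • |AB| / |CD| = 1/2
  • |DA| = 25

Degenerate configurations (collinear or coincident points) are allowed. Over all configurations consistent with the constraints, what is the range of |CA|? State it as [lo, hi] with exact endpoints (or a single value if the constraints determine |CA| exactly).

|CA| ∈ [19, 69]  (≈ [19.0000, 69.0000])

|AB| ∈ {22}
|AD| ∈ {25}
|CD| ∈ {44}
|BD| ∈ [3, 47]
|AC| ∈ [19, 69]
|BC| ∈ [0, 91]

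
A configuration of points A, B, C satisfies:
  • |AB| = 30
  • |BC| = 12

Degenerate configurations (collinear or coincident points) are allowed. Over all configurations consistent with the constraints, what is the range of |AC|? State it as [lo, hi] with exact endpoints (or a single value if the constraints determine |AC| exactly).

|AB| ∈ {30}
|BC| ∈ {12}
|AC| ∈ [18, 42]

|AC| ∈ [18, 42]  (≈ [18.0000, 42.0000])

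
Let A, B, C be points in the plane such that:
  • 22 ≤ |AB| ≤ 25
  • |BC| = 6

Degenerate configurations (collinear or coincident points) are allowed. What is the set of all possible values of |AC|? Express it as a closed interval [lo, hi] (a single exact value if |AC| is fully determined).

|AC| ∈ [16, 31]  (≈ [16.0000, 31.0000])

|AB| ∈ [22, 25]
|BC| ∈ {6}
|AC| ∈ [16, 31]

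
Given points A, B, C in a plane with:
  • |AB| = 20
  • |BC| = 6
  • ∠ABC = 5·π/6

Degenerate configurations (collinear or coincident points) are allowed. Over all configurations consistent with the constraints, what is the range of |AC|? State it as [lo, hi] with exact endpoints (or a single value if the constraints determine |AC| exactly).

|AC| = 2·√(30·√(3) + 109)  (≈ 25.3741)

|AB| ∈ {20}
|BC| ∈ {6}
|AC| ∈ {2·√(30·√(3) + 109)}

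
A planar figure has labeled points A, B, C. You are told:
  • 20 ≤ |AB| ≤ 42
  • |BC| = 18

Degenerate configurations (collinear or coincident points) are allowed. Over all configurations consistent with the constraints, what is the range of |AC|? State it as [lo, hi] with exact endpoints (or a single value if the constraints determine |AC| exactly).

|AC| ∈ [2, 60]  (≈ [2.0000, 60.0000])

|AB| ∈ [20, 42]
|BC| ∈ {18}
|AC| ∈ [2, 60]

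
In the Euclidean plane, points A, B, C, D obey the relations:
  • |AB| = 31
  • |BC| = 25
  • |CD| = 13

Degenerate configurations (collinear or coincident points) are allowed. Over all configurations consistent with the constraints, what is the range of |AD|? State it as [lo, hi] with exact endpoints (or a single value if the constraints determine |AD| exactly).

|AB| ∈ {31}
|BC| ∈ {25}
|CD| ∈ {13}
|AC| ∈ [6, 56]
|BD| ∈ [12, 38]
|AD| ∈ [0, 69]

|AD| ∈ [0, 69]  (≈ [0.0000, 69.0000])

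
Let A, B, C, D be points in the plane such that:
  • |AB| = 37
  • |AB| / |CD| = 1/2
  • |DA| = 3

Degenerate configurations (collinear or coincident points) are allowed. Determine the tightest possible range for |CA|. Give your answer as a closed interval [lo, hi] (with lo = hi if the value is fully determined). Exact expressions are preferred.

|AB| ∈ {37}
|AD| ∈ {3}
|CD| ∈ {74}
|BD| ∈ [34, 40]
|AC| ∈ [71, 77]
|BC| ∈ [34, 114]

|CA| ∈ [71, 77]  (≈ [71.0000, 77.0000])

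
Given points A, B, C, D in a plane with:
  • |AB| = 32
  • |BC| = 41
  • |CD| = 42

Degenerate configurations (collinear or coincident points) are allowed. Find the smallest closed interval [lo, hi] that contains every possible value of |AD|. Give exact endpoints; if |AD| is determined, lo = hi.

|AD| ∈ [0, 115]  (≈ [0.0000, 115.0000])

|AB| ∈ {32}
|BC| ∈ {41}
|CD| ∈ {42}
|AC| ∈ [9, 73]
|BD| ∈ [1, 83]
|AD| ∈ [0, 115]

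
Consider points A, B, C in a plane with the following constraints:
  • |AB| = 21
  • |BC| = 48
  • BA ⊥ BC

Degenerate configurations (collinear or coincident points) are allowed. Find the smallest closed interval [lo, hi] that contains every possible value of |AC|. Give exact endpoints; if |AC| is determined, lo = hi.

|AC| = 3·√(305)  (≈ 52.3927)

|AB| ∈ {21}
|BC| ∈ {48}
|AC| ∈ {3·√(305)}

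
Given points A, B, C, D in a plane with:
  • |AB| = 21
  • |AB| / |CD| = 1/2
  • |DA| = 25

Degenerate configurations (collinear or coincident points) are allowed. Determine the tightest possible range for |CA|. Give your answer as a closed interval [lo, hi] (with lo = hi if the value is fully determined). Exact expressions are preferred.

|CA| ∈ [17, 67]  (≈ [17.0000, 67.0000])

|AB| ∈ {21}
|AD| ∈ {25}
|CD| ∈ {42}
|BD| ∈ [4, 46]
|AC| ∈ [17, 67]
|BC| ∈ [0, 88]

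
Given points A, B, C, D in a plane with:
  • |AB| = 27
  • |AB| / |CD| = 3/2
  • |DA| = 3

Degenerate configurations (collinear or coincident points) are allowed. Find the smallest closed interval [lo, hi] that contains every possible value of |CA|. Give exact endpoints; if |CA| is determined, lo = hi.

|CA| ∈ [15, 21]  (≈ [15.0000, 21.0000])

|AB| ∈ {27}
|AD| ∈ {3}
|CD| ∈ {18}
|BD| ∈ [24, 30]
|AC| ∈ [15, 21]
|BC| ∈ [6, 48]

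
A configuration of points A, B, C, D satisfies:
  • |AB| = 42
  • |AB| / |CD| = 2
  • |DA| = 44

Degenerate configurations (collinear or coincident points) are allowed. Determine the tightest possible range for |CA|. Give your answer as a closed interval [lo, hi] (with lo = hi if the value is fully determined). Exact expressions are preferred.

|CA| ∈ [23, 65]  (≈ [23.0000, 65.0000])

|AB| ∈ {42}
|AD| ∈ {44}
|CD| ∈ {21}
|BD| ∈ [2, 86]
|AC| ∈ [23, 65]
|BC| ∈ [0, 107]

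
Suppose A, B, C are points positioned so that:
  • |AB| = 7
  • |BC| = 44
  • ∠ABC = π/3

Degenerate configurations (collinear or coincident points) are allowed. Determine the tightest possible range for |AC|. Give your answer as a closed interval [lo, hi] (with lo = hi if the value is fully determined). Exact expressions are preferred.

|AC| = √(1677)  (≈ 40.9512)

|AB| ∈ {7}
|BC| ∈ {44}
|AC| ∈ {√(1677)}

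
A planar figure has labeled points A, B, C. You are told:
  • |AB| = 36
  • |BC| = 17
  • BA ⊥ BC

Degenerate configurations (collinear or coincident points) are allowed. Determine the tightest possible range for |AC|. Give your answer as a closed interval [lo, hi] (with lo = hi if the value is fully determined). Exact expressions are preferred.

|AB| ∈ {36}
|BC| ∈ {17}
|AC| ∈ {√(1585)}

|AC| = √(1585)  (≈ 39.8121)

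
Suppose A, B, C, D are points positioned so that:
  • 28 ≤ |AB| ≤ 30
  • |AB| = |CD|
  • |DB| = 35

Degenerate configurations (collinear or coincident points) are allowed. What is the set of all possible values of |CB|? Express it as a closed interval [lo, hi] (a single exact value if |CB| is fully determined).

|AB| ∈ [28, 30]
|BD| ∈ {35}
|CD| ∈ [28, 30]
|AD| ∈ [5, 65]
|BC| ∈ [5, 65]
|AC| ∈ [0, 95]

|CB| ∈ [5, 65]  (≈ [5.0000, 65.0000])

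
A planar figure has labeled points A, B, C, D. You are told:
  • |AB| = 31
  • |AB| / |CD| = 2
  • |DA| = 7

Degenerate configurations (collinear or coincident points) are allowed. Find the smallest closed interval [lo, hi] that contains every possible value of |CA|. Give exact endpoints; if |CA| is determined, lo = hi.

|AB| ∈ {31}
|AD| ∈ {7}
|CD| ∈ {31/2}
|BD| ∈ [24, 38]
|AC| ∈ [17/2, 45/2]
|BC| ∈ [17/2, 107/2]

|CA| ∈ [17/2, 45/2]  (≈ [8.5000, 22.5000])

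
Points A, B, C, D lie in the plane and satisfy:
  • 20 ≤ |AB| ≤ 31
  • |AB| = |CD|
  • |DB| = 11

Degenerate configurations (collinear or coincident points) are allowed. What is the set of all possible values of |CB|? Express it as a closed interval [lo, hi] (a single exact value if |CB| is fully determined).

|AB| ∈ [20, 31]
|BD| ∈ {11}
|CD| ∈ [20, 31]
|AD| ∈ [9, 42]
|BC| ∈ [9, 42]
|AC| ∈ [0, 73]

|CB| ∈ [9, 42]  (≈ [9.0000, 42.0000])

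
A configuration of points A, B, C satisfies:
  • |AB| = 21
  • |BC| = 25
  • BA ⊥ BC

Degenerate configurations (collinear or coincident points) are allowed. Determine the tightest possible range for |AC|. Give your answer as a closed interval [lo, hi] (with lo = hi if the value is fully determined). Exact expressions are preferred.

|AC| = √(1066)  (≈ 32.6497)

|AB| ∈ {21}
|BC| ∈ {25}
|AC| ∈ {√(1066)}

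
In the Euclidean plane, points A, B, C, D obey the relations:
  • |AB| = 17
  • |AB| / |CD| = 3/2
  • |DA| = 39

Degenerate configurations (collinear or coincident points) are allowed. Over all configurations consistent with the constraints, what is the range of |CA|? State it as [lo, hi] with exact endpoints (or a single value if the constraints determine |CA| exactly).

|AB| ∈ {17}
|AD| ∈ {39}
|CD| ∈ {34/3}
|BD| ∈ [22, 56]
|AC| ∈ [83/3, 151/3]
|BC| ∈ [32/3, 202/3]

|CA| ∈ [83/3, 151/3]  (≈ [27.6667, 50.3333])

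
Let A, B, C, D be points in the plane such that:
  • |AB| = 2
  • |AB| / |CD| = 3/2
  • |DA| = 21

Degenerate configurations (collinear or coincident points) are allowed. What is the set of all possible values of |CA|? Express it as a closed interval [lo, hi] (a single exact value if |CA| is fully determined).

|CA| ∈ [59/3, 67/3]  (≈ [19.6667, 22.3333])

|AB| ∈ {2}
|AD| ∈ {21}
|CD| ∈ {4/3}
|BD| ∈ [19, 23]
|AC| ∈ [59/3, 67/3]
|BC| ∈ [53/3, 73/3]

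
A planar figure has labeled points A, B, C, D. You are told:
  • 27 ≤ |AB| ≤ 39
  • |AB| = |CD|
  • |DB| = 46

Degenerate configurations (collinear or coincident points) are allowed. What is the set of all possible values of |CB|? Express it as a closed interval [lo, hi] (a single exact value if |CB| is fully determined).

|CB| ∈ [7, 85]  (≈ [7.0000, 85.0000])

|AB| ∈ [27, 39]
|BD| ∈ {46}
|CD| ∈ [27, 39]
|AD| ∈ [7, 85]
|BC| ∈ [7, 85]
|AC| ∈ [0, 124]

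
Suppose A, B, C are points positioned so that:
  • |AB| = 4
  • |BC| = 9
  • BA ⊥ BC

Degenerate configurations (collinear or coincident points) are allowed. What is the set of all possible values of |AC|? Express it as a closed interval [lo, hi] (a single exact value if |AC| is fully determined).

|AB| ∈ {4}
|BC| ∈ {9}
|AC| ∈ {√(97)}

|AC| = √(97)  (≈ 9.8489)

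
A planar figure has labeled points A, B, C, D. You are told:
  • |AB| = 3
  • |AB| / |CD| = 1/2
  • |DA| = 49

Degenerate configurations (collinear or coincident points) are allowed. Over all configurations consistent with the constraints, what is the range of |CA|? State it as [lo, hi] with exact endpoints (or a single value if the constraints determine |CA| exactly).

|AB| ∈ {3}
|AD| ∈ {49}
|CD| ∈ {6}
|BD| ∈ [46, 52]
|AC| ∈ [43, 55]
|BC| ∈ [40, 58]

|CA| ∈ [43, 55]  (≈ [43.0000, 55.0000])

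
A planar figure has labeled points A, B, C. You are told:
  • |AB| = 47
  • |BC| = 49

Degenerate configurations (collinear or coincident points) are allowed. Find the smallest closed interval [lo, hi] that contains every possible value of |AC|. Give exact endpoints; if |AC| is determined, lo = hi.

|AB| ∈ {47}
|BC| ∈ {49}
|AC| ∈ [2, 96]

|AC| ∈ [2, 96]  (≈ [2.0000, 96.0000])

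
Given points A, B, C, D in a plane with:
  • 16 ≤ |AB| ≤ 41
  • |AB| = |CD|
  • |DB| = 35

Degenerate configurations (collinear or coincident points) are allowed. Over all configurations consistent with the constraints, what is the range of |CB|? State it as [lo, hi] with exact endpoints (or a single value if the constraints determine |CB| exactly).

|AB| ∈ [16, 41]
|BD| ∈ {35}
|CD| ∈ [16, 41]
|AD| ∈ [0, 76]
|BC| ∈ [0, 76]
|AC| ∈ [0, 117]

|CB| ∈ [0, 76]  (≈ [0.0000, 76.0000])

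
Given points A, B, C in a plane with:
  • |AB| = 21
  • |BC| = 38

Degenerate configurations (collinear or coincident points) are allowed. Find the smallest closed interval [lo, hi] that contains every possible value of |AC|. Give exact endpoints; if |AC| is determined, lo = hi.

|AB| ∈ {21}
|BC| ∈ {38}
|AC| ∈ [17, 59]

|AC| ∈ [17, 59]  (≈ [17.0000, 59.0000])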